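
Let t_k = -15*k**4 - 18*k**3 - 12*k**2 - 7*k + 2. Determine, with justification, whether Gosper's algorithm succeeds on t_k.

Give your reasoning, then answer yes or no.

Ratio r(k) = (15*k**4 + 78*k**3 + 156*k**2 + 145*k + 50)/(15*k**4 + 18*k**3 + 12*k**2 + 7*k - 2).
Factor: A=1; B=1; C=k**4 + 6*k**3/5 + 4*k**2/5 + 7*k/15 - 2/15.
Key eq: (1)·f(k+1) = (1)·f(k) + (k**4 + 6*k**3/5 + 4*k**2/5 + 7*k/15 - 2/15).
Degrees (0,0,4) ⇒ d ≤ 5.
Solve for f: f(k) = k*(k + 1)*(3*k**3 - 6*k**2 + 6*k - 4)/15 (degree 5 ≤ 5).
Certificate R = B(k−1)f/C = k*(3*k**3 - 6*k**2 + 6*k - 4)/(15*k**3 + 3*k**2 + 9*k - 2) gives s_k = k*(-3*k**4 + 3*k**3 - 2*k + 4).
Δs = -15*k**4 - 18*k**3 - 12*k**2 - 7*k + 2, as required.

Yes. s_k = k*(-3*k**4 + 3*k**3 - 2*k + 4).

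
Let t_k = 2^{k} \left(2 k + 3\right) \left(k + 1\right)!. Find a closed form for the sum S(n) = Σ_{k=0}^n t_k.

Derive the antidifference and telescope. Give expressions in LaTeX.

t_(k+1)/t_k = 2*(k + 2)*(2*k + 5)/(2*k + 3).
Gosper form: A/B · C(k+1)/C(k) with A=2*k + 4, B=1, C=k + 3/2.
Key eq: (2*k + 4)·f(k+1) = (1)·f(k) + (k + 3/2).
Degrees (1,0,1) ⇒ d ≤ 0.
A polynomial solution: f(k) = 1/2.
Certificate R = B(k−1)f/C = 1/(2*k + 3) gives s_k = 2**k*factorial(k + 1).
Verify: 2**k*(2*k + 3)*factorial(k + 1) matches t_k.
Evaluate: s_(n+1) = 2**(n + 1)*factorial(n + 2); subtract s_(0) = 1 ⇒ S(n) = 2*2**n*factorial(n + 2) - 1.

S(n) = 2 \cdot 2^{n} \left(n + 2\right)! - 1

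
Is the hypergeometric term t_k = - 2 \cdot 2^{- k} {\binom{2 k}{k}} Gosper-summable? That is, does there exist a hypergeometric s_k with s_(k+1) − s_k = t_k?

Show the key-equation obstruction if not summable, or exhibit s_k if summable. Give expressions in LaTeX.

Step 1: r(k) = (2*k + 1)/(k + 1).
Gosper form: A/B · C(k+1)/C(k) with A=2*k + 1, B=k + 1, C=1.
f must satisfy (2*k + 1)·f(k+1) − (k)·f(k) = 1.
deg f ≤ -1 (via 1,1,0).
deg f ≤ -1 is impossible — no certificate.

No; the degree bound rules out any f.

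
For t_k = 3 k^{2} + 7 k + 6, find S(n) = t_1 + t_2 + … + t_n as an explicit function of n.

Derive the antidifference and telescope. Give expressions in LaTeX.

S(n) = n \left(n^{2} + 5 n + 10\right)

Ratio r(k) = (3*k**2 + 13*k + 16)/(3*k**2 + 7*k + 6).
Gosper form: A/B · C(k+1)/C(k) with A=1, B=1, C=k**2 + 7*k/3 + 2.
Need (1)·f(k+1) − (1)·f(k) = k**2 + 7*k/3 + 2.
d = 3 from the (0,0,2) case.
Match coefficients ⇒ f(k) = k*(k**2 + 2*k + 3)/3.
R(k) = B(k−1)·f(k)/C(k) = k*(k**2 + 2*k + 3)/(3*k**2 + 7*k + 6); s_k = R·t_k = k*(k**2 + 2*k + 3).
Δs = 3*k**2 + 7*k + 6, as required.
Σ_(k=1)^n t_k = s_(n+1) − s_(1) = (n**3 + 5*n**2 + 10*n + 6) − (6), i.e. n*(n**2 + 5*n + 10).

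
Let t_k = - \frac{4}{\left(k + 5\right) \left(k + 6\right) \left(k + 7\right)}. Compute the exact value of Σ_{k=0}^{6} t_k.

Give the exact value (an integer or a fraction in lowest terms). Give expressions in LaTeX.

The ratio is (k + 5)/(k + 8).
So A=k + 5 and B=k + 8, with C=1.
f must satisfy (k + 5)·f(k+1) − (k + 7)·f(k) = 1.
Bound: deg f ≤ 2.
A polynomial solution: f(k) = k*(k + 11)/60.
Get s_k = R·t_k = k*(-k - 11)/(15*(k + 5)*(k + 6)) with R(k) = B(k−1)f(k)/C(k) = k*(k + 7)*(k + 11)/60.
Δs = -4/(k**3 + 18*k**2 + 107*k + 210), as required.
Σ_(k=0)^(6) t_k = s_(7) − s_(0) = -7/130 − (0) = -7/130.

Σ = -7/130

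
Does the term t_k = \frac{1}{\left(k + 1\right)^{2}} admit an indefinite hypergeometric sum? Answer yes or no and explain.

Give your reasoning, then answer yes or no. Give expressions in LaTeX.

No — t_k has no hypergeometric antidifference.

Step 1: r(k) = (k + 1)**2/(k + 2)**2.
Normal form (A,B,C) = (k**2 + 2*k + 1, k**2 + 4*k + 4, 1).
Key eq: (k**2 + 2*k + 1)·f(k+1) = (k**2 + 2*k + 1)·f(k) + (1).
Degrees (2,2,0) ⇒ d ≤ 0.
f = c0 ⇒ A·f(k+1) − B(k−1)·f(k) − C = -1. The system {-1 = 0} is inconsistent; no antidifference.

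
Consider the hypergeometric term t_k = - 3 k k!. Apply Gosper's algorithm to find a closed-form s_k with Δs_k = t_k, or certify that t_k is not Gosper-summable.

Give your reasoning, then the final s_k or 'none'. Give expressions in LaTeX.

t_(k+1)/t_k = (k + 1)**2/k.
Factor: A=k + 1; B=1; C=k.
f must satisfy (k + 1)·f(k+1) − (1)·f(k) = k.
deg f ≤ 0 (via 1,0,1).
Solving with deg f ≤ 0: f(k) = 1.
Get s_k = R·t_k = -3*factorial(k) with R(k) = B(k−1)f(k)/C(k) = 1/k.
Δs = -3*k*factorial(k), as required.

s_k = - 3 k!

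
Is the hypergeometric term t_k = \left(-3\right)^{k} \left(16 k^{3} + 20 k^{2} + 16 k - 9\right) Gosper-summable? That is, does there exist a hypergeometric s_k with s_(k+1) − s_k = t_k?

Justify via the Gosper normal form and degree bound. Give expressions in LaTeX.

Yes. s_k = \left(-3\right)^{k} \left(- 4 k^{3} + 4 k^{2} - k + 3\right).

The ratio is 3*(-16*k**3 - 68*k**2 - 104*k - 43)/(16*k**3 + 20*k**2 + 16*k - 9).
A = -3, B = 1, C = k**3 + 5*k**2/4 + k - 9/16.
Solve (-3)·f(k+1) − (1)·f(k) = k**3 + 5*k**2/4 + k - 9/16.
deg f ≤ 3 (via 0,0,3).
A polynomial solution: f(k) = -(4*k**3 - 4*k**2 + k - 3)/16.
Get s_k = R·t_k = (-3)**k*(-4*k**3 + 4*k**2 - k + 3) with R(k) = B(k−1)f(k)/C(k) = -(4*k**3 - 4*k**2 + k - 3)/(16*k**3 + 20*k**2 + 16*k - 9).
s_(k+1) − s_k = (-3)**k*(16*k**3 + 20*k**2 + 16*k - 9) = t_k.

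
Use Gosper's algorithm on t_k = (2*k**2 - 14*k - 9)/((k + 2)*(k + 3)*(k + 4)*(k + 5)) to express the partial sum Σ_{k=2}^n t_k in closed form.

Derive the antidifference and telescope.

S(n) = (n**3 - 228*n**2 - 193*n + 420)/(120*(n**3 + 12*n**2 + 47*n + 60))

Ratio r(k) = (k + 2)*(14*k - 2*(k + 1)**2 + 23)/((k + 6)*(-2*k**2 + 14*k + 9)).
Take A(k)=k + 2, B(k)=k + 6, C(k)=k**2 - 7*k - 9/2.
f must satisfy (k + 2)·f(k+1) − (k + 5)·f(k) = k**2 - 7*k - 9/2.
Degrees (1,1,2) ⇒ d ≤ 3.
Match coefficients ⇒ f(k) = -k*(k**2 + 25*k + 10)/16.
Certificate R = B(k−1)f/C = -k*(k + 5)*(k**2 + 25*k + 10)/(8*(2*k**2 - 14*k - 9)) gives s_k = k*(-k**2 - 25*k - 10)/(8*(k + 2)*(k + 3)*(k + 4)).
Verify: (2*k**2 - 14*k - 9)/(k**4 + 14*k**3 + 71*k**2 + 154*k + 120) matches t_k.
Evaluate: s_(n+1) = (-n**3 - 28*n**2 - 63*n - 36)/(8*(n**3 + 12*n**2 + 47*n + 60)); subtract s_(2) = -2/15 ⇒ S(n) = (n**3 - 228*n**2 - 193*n + 420)/(120*(n**3 + 12*n**2 + 47*n + 60)).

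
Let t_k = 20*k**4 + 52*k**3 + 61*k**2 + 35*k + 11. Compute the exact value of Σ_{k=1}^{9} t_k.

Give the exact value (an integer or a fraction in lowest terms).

Σ = 431019

r(k) = (20*k**4 + 132*k**3 + 337*k**2 + 393*k + 179)/(20*k**4 + 52*k**3 + 61*k**2 + 35*k + 11) after simplifying.
Normal form (A,B,C) = (1, 1, k**4 + 13*k**3/5 + 61*k**2/20 + 7*k/4 + 11/20).
Key eq: (1)·f(k+1) = (1)·f(k) + (k**4 + 13*k**3/5 + 61*k**2/20 + 7*k/4 + 11/20).
From deg A=0, deg B=0, deg C=4: d=5.
Solve for f: f(k) = k*(4*k**4 + 3*k**3 + k**2 + 3)/20 (degree 5 ≤ 5).
Get s_k = R·t_k = k*(4*k**4 + 3*k**3 + k**2 + 3) with R(k) = B(k−1)f(k)/C(k) = k*(4*k**4 + 3*k**3 + k**2 + 3)/(20*k**4 + 52*k**3 + 61*k**2 + 35*k + 11).
s_(k+1) − s_k = 20*k**4 + 52*k**3 + 61*k**2 + 35*k + 11 = t_k.
Telescoping: Σ = s_(10) − s_(1) = 431030 − (11) = 431019.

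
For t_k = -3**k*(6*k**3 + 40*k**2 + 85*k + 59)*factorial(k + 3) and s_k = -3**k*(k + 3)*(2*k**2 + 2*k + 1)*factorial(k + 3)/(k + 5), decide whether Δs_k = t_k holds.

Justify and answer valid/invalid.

s_(k+1) = -3**(k + 1)*(k + 4)*(2*k**2 + 6*k + 5)*factorial(k + 4)/(k + 6)
s_(k+1) − s_k = -3**k*(6*k**5 + 94*k**4 + 565*k**3 + 1628*k**2 + 2235*k + 1182)*factorial(k + 3)/((k + 5)*(k + 6))
(s_(k+1) − s_k) − t_k = 2*3**k*(6*k**4 + 70*k**3 + 283*k**2 + 482*k + 294)*factorial(k + 3)/((k + 5)*(k + 6))

Invalid: residual 2*3**k*(6*k**4 + 70*k**3 + 283*k**2 + 482*k + 294)*factorial(k + 3)/((k + 5)*(k + 6)) ≠ 0.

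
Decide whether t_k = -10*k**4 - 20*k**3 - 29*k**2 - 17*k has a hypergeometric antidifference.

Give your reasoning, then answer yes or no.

Step 1: r(k) = (10*k**4 + 60*k**3 + 149*k**2 + 175*k + 76)/(k*(10*k**3 + 20*k**2 + 29*k + 17)).
Normal form (A,B,C) = (1, 1, k**4 + 2*k**3 + 29*k**2/10 + 17*k/10).
Solve (1)·f(k+1) − (1)·f(k) = k**4 + 2*k**3 + 29*k**2/10 + 17*k/10.
From deg A=0, deg B=0, deg C=4: d=5.
Solving with deg f ≤ 5: f(k) = k*(k - 1)*(2*k**3 + 2*k**2 + 5*k + 4)/10.
Get s_k = R·t_k = k*(-2*k**4 - 3*k**2 + k + 4) with R(k) = B(k−1)f(k)/C(k) = (k - 1)*(2*k**3 + 2*k**2 + 5*k + 4)/(10*k**3 + 20*k**2 + 29*k + 17).
Check: Δs_k = k*(-10*k**3 - 20*k**2 - 29*k - 17). ✓

Yes. s_k = k*(-2*k**4 - 3*k**2 + k + 4).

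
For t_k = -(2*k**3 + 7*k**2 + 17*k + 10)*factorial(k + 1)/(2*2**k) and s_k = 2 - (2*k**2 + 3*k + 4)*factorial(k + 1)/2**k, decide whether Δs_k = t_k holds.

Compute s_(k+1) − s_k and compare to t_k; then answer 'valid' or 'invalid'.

valid (s_(k+1) − s_k reduces to t_k)

s_(k+1) = -2**(-k - 1)*(3*k + 2*(k + 1)**2 + 7)*factorial(k + 2) + 2
s_(k+1) − s_k = -(2*k**3 + 7*k**2 + 17*k + 10)*factorial(k + 1)/(2*2**k)
(s_(k+1) − s_k) − t_k = 0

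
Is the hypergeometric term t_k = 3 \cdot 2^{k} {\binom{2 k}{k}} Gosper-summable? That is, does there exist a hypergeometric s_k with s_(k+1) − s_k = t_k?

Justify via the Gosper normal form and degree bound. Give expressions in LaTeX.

No — t_k has no hypergeometric antidifference.

Step 1: r(k) = 4*(2*k + 1)/(k + 1).
So A=8*k + 4 and B=k + 1, with C=1.
Solve (8*k + 4)·f(k+1) − (k)·f(k) = 1.
Bound: deg f ≤ -1.
d = -1 < 0 ⇒ no nonzero polynomial f; not summable.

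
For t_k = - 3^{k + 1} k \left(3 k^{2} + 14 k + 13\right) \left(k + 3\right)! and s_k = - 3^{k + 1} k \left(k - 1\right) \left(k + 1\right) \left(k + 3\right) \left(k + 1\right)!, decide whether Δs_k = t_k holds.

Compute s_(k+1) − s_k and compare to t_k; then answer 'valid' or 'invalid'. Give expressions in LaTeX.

s_(k+1) = -3**(k + 2)*k*(k + 1)*(k + 2)*(k + 4)*factorial(k + 2)
s_(k+1) − s_k = -3**(k + 1)*k*(k + 1)*(3*k**3 + 23*k**2 + 58*k + 51)*factorial(k + 1)
(s_(k+1) − s_k) − t_k = 3**(k + 1)*k*(3*k**3 + 20*k**2 + 40*k + 27)*factorial(k + 1)

Invalid: residual 3^{k + 1} k \left(3 k^{3} + 20 k^{2} + 40 k + 27\right) \left(k + 1\right)! ≠ 0.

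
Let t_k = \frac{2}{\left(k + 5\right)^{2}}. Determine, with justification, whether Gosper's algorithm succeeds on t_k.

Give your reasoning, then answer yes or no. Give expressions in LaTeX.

No — t_k has no hypergeometric antidifference.

Ratio r(k) = (k + 5)**2/(k + 6)**2.
Take A(k)=k**2 + 10*k + 25, B(k)=k**2 + 12*k + 36, C(k)=1.
Need (k**2 + 10*k + 25)·f(k+1) − (k**2 + 10*k + 25)·f(k) = 1.
Degrees (2,2,0) ⇒ d ≤ 0.
Generic f = c0 gives residual -1; -1 = 0 cannot hold, so t_k is not Gosper-summable.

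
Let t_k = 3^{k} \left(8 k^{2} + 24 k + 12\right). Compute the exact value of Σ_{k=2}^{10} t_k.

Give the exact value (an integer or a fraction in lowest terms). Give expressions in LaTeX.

The ratio is 3*(2*k**2 + 10*k + 11)/(2*k**2 + 6*k + 3).
Gosper form: A/B · C(k+1)/C(k) with A=3, B=1, C=k**2 + 3*k + 3/2.
Need (3)·f(k+1) − (1)·f(k) = k**2 + 3*k + 3/2.
deg f ≤ 2 (via 0,0,2).
Coefficient equations give f(k) = k**2/2.
Certificate R = B(k−1)f/C = k**2/(2*k**2 + 6*k + 3) gives s_k = 4*3**k*k**2.
Δs = 4*3**k*(-k**2 + 3*(k + 1)**2), as required.
Evaluate s at k=11 and k=2: 85739148 and 144; difference 85739004.

Σ = 85739004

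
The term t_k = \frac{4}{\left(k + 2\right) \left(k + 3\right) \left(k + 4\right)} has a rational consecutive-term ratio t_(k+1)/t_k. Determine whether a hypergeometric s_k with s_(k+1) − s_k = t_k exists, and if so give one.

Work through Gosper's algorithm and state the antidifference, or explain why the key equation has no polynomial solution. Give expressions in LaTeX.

Step 1: r(k) = (k + 2)/(k + 5).
A = k + 2, B = k + 5, C = 1.
Key eq: (k + 2)·f(k+1) = (k + 4)·f(k) + (1).
d = 2 from the (1,1,0) case.
A polynomial solution: f(k) = k*(k + 5)/12.
Then R = B(k−1)f/C = k*(k + 4)*(k + 5)/12, so s_k = R(k)·t_k = k*(k + 5)/(3*(k + 2)*(k + 3)).
Verify: 4/(k**3 + 9*k**2 + 26*k + 24) matches t_k.

s_k = \frac{k \left(k + 5\right)}{3 \left(k + 2\right) \left(k + 3\right)}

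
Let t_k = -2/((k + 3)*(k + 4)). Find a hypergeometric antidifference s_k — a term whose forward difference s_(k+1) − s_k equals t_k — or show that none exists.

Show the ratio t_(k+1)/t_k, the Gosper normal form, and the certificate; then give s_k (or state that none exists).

s_k = -2*k/(3*k + 9)

t_(k+1)/t_k = (k + 3)/(k + 5).
So A=k + 3 and B=k + 5, with C=1.
Solve (k + 3)·f(k+1) − (k + 4)·f(k) = 1.
Bound: deg f ≤ 1.
Coefficient equations give f(k) = k/3.
Get s_k = R·t_k = -2*k/(3*k + 9) with R(k) = B(k−1)f(k)/C(k) = k*(k + 4)/3.
Check: Δs_k = -2/(k**2 + 7*k + 12). ✓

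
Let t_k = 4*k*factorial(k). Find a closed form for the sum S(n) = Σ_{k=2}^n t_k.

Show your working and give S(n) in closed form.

S(n) = 4*factorial(n + 1) - 8

Step 1: r(k) = (k + 1)**2/k.
Normal form (A,B,C) = (k + 1, 1, k).
Need (k + 1)·f(k+1) − (1)·f(k) = k.
Bound: deg f ≤ 0.
Match coefficients ⇒ f(k) = 1.
R(k) = B(k−1)·f(k)/C(k) = 1/k; s_k = R·t_k = 4*factorial(k).
s_(k+1) − s_k = 4*k*factorial(k) = t_k.
Evaluate: s_(n+1) = 4*factorial(n + 1); subtract s_(2) = 8 ⇒ S(n) = 4*factorial(n + 1) - 8.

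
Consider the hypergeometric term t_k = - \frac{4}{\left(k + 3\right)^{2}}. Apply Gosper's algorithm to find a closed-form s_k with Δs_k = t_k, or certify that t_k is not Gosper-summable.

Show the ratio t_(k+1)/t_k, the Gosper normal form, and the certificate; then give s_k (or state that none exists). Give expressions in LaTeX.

r(k) = (k + 3)**2/(k + 4)**2 after simplifying.
Gosper form: A/B · C(k+1)/C(k) with A=k**2 + 6*k + 9, B=k**2 + 8*k + 16, C=1.
f must satisfy (k**2 + 6*k + 9)·f(k+1) − (k**2 + 6*k + 9)·f(k) = 1.
Bound: deg f ≤ 0.
Generic f = c0 gives residual -1; -1 = 0 cannot hold, so t_k is not Gosper-summable.

no hypergeometric antidifference exists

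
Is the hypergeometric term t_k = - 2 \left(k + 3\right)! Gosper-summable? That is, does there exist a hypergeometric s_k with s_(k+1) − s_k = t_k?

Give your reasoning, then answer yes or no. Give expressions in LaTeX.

No — t_k has no hypergeometric antidifference.

Step 1: r(k) = k + 4.
A = k + 4, B = 1, C = 1.
Key eq: (k + 4)·f(k+1) = (1)·f(k) + (1).
deg f ≤ -1 (via 1,0,0).
Bound -1 < 0, so the key equation has no polynomial solution.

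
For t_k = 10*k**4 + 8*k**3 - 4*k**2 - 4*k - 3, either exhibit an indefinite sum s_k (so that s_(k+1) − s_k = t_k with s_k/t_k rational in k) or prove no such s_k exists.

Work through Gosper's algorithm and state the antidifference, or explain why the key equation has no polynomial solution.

Step 1: r(k) = (10*k**4 + 48*k**3 + 80*k**2 + 52*k + 7)/(10*k**4 + 8*k**3 - 4*k**2 - 4*k - 3).
Factor: A=1; B=1; C=k**4 + 4*k**3/5 - 2*k**2/5 - 2*k/5 - 3/10.
Set up (1)·f(k+1) − (1)·f(k) − (k**4 + 4*k**3/5 - 2*k**2/5 - 2*k/5 - 3/10) = 0.
d = 5 from the (0,0,4) case.
Solving with deg f ≤ 5: f(k) = k*(2*k**4 - 3*k**3 - 2*k**2 + 2*k - 2)/10.
Get s_k = R·t_k = k*(2*k**4 - 3*k**3 - 2*k**2 + 2*k - 2) with R(k) = B(k−1)f(k)/C(k) = k*(2*k**4 - 3*k**3 - 2*k**2 + 2*k - 2)/(10*k**4 + 8*k**3 - 4*k**2 - 4*k - 3).
s_(k+1) − s_k = 10*k**4 + 8*k**3 - 4*k**2 - 4*k - 3 = t_k.

s_k = k*(2*k**4 - 3*k**3 - 2*k**2 + 2*k - 2)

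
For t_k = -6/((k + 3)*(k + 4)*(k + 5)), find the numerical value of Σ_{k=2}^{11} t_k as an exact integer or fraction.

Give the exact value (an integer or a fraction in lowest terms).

Σ = -7/80

r(k) = (k + 3)/(k + 6) after simplifying.
Normal form (A,B,C) = (k + 3, k + 6, 1).
Key eq: (k + 3)·f(k+1) = (k + 5)·f(k) + (1).
Bound: deg f ≤ 2.
Solving with deg f ≤ 2: f(k) = k*(k + 7)/24.
So s_k = (B(k−1)f/C)·t_k = (k*(k + 5)*(k + 7)/24)·t_k = k*(-k - 7)/(4*(k + 3)*(k + 4)).
Verify: -6/(k**3 + 12*k**2 + 47*k + 60) matches t_k.
Evaluate s at k=12 and k=2: -19/80 and -3/20; difference -7/80.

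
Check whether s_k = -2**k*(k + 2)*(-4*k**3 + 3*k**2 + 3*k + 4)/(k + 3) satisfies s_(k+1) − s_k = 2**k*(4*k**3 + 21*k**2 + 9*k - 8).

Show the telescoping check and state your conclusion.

Invalid: residual 2**k*(-4*k**4 - 29*k**3 - 75*k**2 - 22*k + 20)/(k**2 + 7*k + 12) ≠ 0.

s_(k+1) = 2**(k + 1)*(4*k**4 + 21*k**3 + 30*k**2 + 3*k - 18)/(k + 4)
s_(k+1) − s_k = 2**k*(4*k**5 + 45*k**4 + 175*k**3 + 232*k**2 + 30*k - 76)/(k**2 + 7*k + 12)
(s_(k+1) − s_k) − t_k = 2**k*(-4*k**4 - 29*k**3 - 75*k**2 - 22*k + 20)/(k**2 + 7*k + 12)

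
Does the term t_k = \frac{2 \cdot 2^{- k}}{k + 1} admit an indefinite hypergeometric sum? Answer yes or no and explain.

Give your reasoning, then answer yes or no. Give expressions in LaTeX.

t_(k+1)/t_k = (k + 1)/(2*(k + 2)).
Factor: A=k/2 + 1/2; B=k + 2; C=1.
Solve (k/2 + 1/2)·f(k+1) − (k + 1)·f(k) = 1.
Degrees (1,1,0) ⇒ d ≤ -1.
Negative degree bound (-1): no f exists, t_k not Gosper-summable.

No — t_k has no hypergeometric antidifference.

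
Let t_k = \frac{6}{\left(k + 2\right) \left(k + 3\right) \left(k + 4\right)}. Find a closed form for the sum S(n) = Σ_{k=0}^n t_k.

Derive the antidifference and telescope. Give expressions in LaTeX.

Step 1: r(k) = (k + 2)/(k + 5).
So A=k + 2 and B=k + 5, with C=1.
f must satisfy (k + 2)·f(k+1) − (k + 4)·f(k) = 1.
Bound: deg f ≤ 2.
Solve for f: f(k) = k*(k + 5)/12 (degree 2 ≤ 2).
So s_k = (B(k−1)f/C)·t_k = (k*(k + 4)*(k + 5)/12)·t_k = k*(k + 5)/(2*(k + 2)*(k + 3)).
Verify: 6/(k**3 + 9*k**2 + 26*k + 24) matches t_k.
Telescope: S(n) = s_(n+1) − s_(0) = (n**2 + 7*n + 6)/(2*(n**2 + 7*n + 12)) − (0) = (n**2 + 7*n + 6)/(2*(n**2 + 7*n + 12)).

S(n) = \frac{n^{2} + 7 n + 6}{2 \left(n^{2} + 7 n + 12\right)}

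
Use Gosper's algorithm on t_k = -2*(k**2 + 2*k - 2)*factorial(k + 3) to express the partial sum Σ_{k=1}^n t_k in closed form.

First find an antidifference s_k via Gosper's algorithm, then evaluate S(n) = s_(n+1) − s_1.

S(n) = -2*n*factorial(n + 4) + 2*factorial(n + 4) - 48

t_(k+1)/t_k = (k + 4)*(2*k + (k + 1)**2)/(k**2 + 2*k - 2).
Normal form (A,B,C) = (k + 4, 1, k**2 + 2*k - 2).
Set up (k + 4)·f(k+1) − (1)·f(k) − (k**2 + 2*k - 2) = 0.
deg f ≤ 1 (via 1,0,2).
Solve for f: f(k) = k - 2 (degree 1 ≤ 1).
R(k) = B(k−1)·f(k)/C(k) = (k - 2)/(k**2 + 2*k - 2); s_k = R·t_k = -2*(k - 2)*factorial(k + 3).
Check: Δs_k = -2*(k**2 + 2*k - 2)*factorial(k + 3). ✓
Evaluate: s_(n+1) = -2*(n - 1)*factorial(n + 4); subtract s_(1) = 48 ⇒ S(n) = -2*n*factorial(n + 4) + 2*factorial(n + 4) - 48.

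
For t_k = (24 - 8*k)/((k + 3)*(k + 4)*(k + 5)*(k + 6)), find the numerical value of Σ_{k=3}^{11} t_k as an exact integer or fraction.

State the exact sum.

r(k) = (k - 2)*(k + 3)/((k - 3)*(k + 7)) after simplifying.
Take A(k)=k + 3, B(k)=k + 7, C(k)=k - 3.
Set up (k + 3)·f(k+1) − (k + 6)·f(k) − (k - 3) = 0.
From deg A=1, deg B=1, deg C=1: d=3.
A polynomial solution: f(k) = -k*(k**2 + 12*k + 107)/120.
R(k) = B(k−1)·f(k)/C(k) = -k*(k + 6)*(k**2 + 12*k + 107)/(120*(k - 3)); s_k = R·t_k = k*(k**2 + 12*k + 107)/(15*(k + 3)*(k + 4)*(k + 5)).
Verify: 8*(3 - k)/(k**4 + 18*k**3 + 119*k**2 + 342*k + 360) matches t_k.
Σ_(k=3)^(11) t_k = s_(12) − s_(3) = 79/1020 − (19/210) = -31/2380.

Σ = -31/2380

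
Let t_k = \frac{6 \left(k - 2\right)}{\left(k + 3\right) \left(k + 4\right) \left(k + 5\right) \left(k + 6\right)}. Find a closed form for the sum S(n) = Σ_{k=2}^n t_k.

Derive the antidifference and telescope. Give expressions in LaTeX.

The ratio is (k - 1)*(k + 3)/((k - 2)*(k + 7)).
A = k + 3, B = k + 7, C = k - 2.
Solve (k + 3)·f(k+1) − (k + 6)·f(k) = k - 2.
From deg A=1, deg B=1, deg C=1: d=3.
A polynomial solution: f(k) = -k*(k**2 + 12*k + 227)/360.
R(k) = B(k−1)·f(k)/C(k) = -k*(k + 6)*(k**2 + 12*k + 227)/(360*(k - 2)); s_k = R·t_k = k*(-k**2 - 12*k - 227)/(60*(k + 3)*(k + 4)*(k + 5)).
Δs = 6*(k - 2)/(k**4 + 18*k**3 + 119*k**2 + 342*k + 360), as required.
Telescope: S(n) = s_(n+1) − s_(2) = (-n**3 - 15*n**2 - 254*n - 240)/(60*(n**3 + 15*n**2 + 74*n + 120)) − (-17/420) = (n**3 + 15*n**2 - 52*n + 36)/(42*(n**3 + 15*n**2 + 74*n + 120)).

S(n) = \frac{n^{3} + 15 n^{2} - 52 n + 36}{42 \left(n^{3} + 15 n^{2} + 74 n + 120\right)}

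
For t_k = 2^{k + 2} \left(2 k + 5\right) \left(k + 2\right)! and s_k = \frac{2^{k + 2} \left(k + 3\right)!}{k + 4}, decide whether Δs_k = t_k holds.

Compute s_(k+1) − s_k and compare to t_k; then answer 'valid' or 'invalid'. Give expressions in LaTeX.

Invalid: residual - \frac{2^{k + 2} \left(2 k^{2} + 13 k + 19\right) \left(k + 2\right)!}{\left(k + 4\right) \left(k + 5\right)} ≠ 0.

s_(k+1) = 2**(k + 3)*factorial(k + 4)/(k + 5)
s_(k+1) − s_k = 2**(k + 2)*(k + 3)*(2*k + 9)*factorial(k + 3)/((k + 4)*(k + 5))
(s_(k+1) − s_k) − t_k = -2**(k + 2)*(2*k**2 + 13*k + 19)*factorial(k + 2)/((k + 4)*(k + 5))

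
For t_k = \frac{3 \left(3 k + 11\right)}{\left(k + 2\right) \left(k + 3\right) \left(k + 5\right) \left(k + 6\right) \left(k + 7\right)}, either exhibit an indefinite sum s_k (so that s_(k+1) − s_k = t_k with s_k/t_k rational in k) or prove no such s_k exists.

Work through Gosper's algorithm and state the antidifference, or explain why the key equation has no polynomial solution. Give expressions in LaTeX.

t_(k+1)/t_k = (k + 2)*(k + 5)*(3*k + 14)/((k + 4)*(k + 8)*(3*k + 11)).
Normal form (A,B,C) = (k + 2, k + 8, k**2 + 23*k/3 + 44/3).
f must satisfy (k + 2)·f(k+1) − (k + 7)·f(k) = k**2 + 23*k/3 + 44/3.
From deg A=1, deg B=1, deg C=2: d=5.
Solving with deg f ≤ 5: f(k) = k*(k + 3)*(k + 4)*(k**2 + 13*k + 52)/180.
Get s_k = R·t_k = k*(k**2 + 13*k + 52)/(20*(k**3 + 13*k**2 + 52*k + 60)) with R(k) = B(k−1)f(k)/C(k) = k*(k + 3)*(k + 7)*(k**2 + 13*k + 52)/(60*(3*k + 11)).
Check: Δs_k = 3*(3*k + 11)/(k**5 + 23*k**4 + 203*k**3 + 853*k**2 + 1692*k + 1260). ✓

s_k = \frac{k \left(k^{2} + 13 k + 52\right)}{20 \left(k^{3} + 13 k^{2} + 52 k + 60\right)}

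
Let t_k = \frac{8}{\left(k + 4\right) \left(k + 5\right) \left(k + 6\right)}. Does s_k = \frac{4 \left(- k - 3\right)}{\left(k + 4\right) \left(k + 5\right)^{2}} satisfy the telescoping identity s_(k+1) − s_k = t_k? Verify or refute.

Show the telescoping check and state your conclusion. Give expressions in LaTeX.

s_(k+1) = 4*(-k - 4)/((k + 5)*(k + 6)**2)
s_(k+1) − s_k = 8*(k**2 + 8*k + 14)/(k**5 + 26*k**4 + 269*k**3 + 1384*k**2 + 3540*k + 3600)
(s_(k+1) − s_k) − t_k = 8*(-3*k - 16)/(k**5 + 26*k**4 + 269*k**3 + 1384*k**2 + 3540*k + 3600)

Invalid: residual \frac{8 \left(- 3 k - 16\right)}{k^{5} + 26 k^{4} + 269 k^{3} + 1384 k^{2} + 3540 k + 3600} ≠ 0.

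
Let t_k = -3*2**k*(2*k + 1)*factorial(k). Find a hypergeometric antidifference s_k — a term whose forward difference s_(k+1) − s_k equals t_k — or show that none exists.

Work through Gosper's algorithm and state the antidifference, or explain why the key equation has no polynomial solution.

s_k = -3*2**k*factorial(k)

r(k) = 2*(k + 1)*(2*k + 3)/(2*k + 1) after simplifying.
Gosper form: A/B · C(k+1)/C(k) with A=2*k + 2, B=1, C=k + 1/2.
Solve (2*k + 2)·f(k+1) − (1)·f(k) = k + 1/2.
Degrees (1,0,1) ⇒ d ≤ 0.
A polynomial solution: f(k) = 1/2.
R(k) = B(k−1)·f(k)/C(k) = 1/(2*k + 1); s_k = R·t_k = -3*2**k*factorial(k).
Check: Δs_k = -3*2**k*(2*k + 1)*factorial(k). ✓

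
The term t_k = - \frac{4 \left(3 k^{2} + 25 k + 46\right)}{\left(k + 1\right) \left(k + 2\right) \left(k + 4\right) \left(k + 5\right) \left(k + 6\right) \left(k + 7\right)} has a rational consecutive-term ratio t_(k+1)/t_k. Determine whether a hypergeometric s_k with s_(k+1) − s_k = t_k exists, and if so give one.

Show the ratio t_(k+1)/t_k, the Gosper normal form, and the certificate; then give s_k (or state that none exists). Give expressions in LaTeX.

s_k = \frac{k \left(- k^{2} - 11 k - 34\right)}{6 \left(k^{3} + 11 k^{2} + 34 k + 24\right)}

r(k) = (k + 1)*(k + 4)*(25*k + 3*(k + 1)**2 + 71)/((k + 3)*(k + 8)*(3*k**2 + 25*k + 46)) after simplifying.
Gosper form: A/B · C(k+1)/C(k) with A=k + 1, B=k + 8, C=k**3 + 34*k**2/3 + 121*k/3 + 46.
Key eq: (k + 1)·f(k+1) = (k + 7)·f(k) + (k**3 + 34*k**2/3 + 121*k/3 + 46).
From deg A=1, deg B=1, deg C=3: d=6.
Solve for f: f(k) = k*(k + 2)*(k + 3)*(k + 5)*(k**2 + 11*k + 34)/72 (degree 6 ≤ 6).
R(k) = B(k−1)·f(k)/C(k) = k*(k + 2)*(k + 5)*(k + 7)*(k**2 + 11*k + 34)/(24*(3*k**2 + 25*k + 46)); s_k = R·t_k = k*(-k**2 - 11*k - 34)/(6*(k**3 + 11*k**2 + 34*k + 24)).
Δs = 4*(-3*k**2 - 25*k - 46)/(k**6 + 25*k**5 + 247*k**4 + 1219*k**3 + 3112*k**2 + 3796*k + 1680), as required.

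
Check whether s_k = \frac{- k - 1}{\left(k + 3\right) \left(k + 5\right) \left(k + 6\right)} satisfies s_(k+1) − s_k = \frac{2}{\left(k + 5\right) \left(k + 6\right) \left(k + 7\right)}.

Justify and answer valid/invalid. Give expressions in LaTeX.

Invalid: residual \frac{2 \left(- 3 k - 13\right)}{k^{5} + 25 k^{4} + 245 k^{3} + 1175 k^{2} + 2754 k + 2520} ≠ 0.

s_(k+1) = (-k - 2)/((k + 4)*(k + 6)*(k + 7))
s_(k+1) − s_k = 2*(k**2 + 4*k - 1)/(k**5 + 25*k**4 + 245*k**3 + 1175*k**2 + 2754*k + 2520)
(s_(k+1) − s_k) − t_k = 2*(-3*k - 13)/(k**5 + 25*k**4 + 245*k**3 + 1175*k**2 + 2754*k + 2520)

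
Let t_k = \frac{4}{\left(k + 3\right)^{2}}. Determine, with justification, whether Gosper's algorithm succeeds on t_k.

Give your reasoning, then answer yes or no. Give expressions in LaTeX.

No — t_k has no hypergeometric antidifference.

t_(k+1)/t_k = (k + 3)**2/(k + 4)**2.
So A=k**2 + 6*k + 9 and B=k**2 + 8*k + 16, with C=1.
Need (k**2 + 6*k + 9)·f(k+1) − (k**2 + 6*k + 9)·f(k) = 1.
Degrees (2,2,0) ⇒ d ≤ 0.
Generic f = c0 gives residual -1; -1 = 0 cannot hold, so t_k is not Gosper-summable.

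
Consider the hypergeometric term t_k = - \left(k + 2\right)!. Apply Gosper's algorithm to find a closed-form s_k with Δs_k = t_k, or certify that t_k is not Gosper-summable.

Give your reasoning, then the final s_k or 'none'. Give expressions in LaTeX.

no hypergeometric antidifference exists

Compute t_(k+1)/t_k: get k + 3.
Gosper form: A/B · C(k+1)/C(k) with A=k + 3, B=1, C=1.
Solve (k + 3)·f(k+1) − (1)·f(k) = 1.
From deg A=1, deg B=0, deg C=0: d=-1.
d = -1 < 0 ⇒ no nonzero polynomial f; not summable.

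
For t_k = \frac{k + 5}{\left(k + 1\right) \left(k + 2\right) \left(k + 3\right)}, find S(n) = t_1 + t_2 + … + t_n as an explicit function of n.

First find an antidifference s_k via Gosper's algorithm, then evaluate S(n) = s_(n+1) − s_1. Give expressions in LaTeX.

S(n) = \frac{n \left(2 n + 7\right)}{3 \left(n^{2} + 5 n + 6\right)}

Compute t_(k+1)/t_k: get (k + 1)*(k + 6)/((k + 4)*(k + 5)).
A = k + 1, B = k + 4, C = k + 5.
Solve (k + 1)·f(k+1) − (k + 3)·f(k) = k + 5.
d = 2 from the (1,1,1) case.
Match coefficients ⇒ f(k) = k*(3*k + 7)/2.
So s_k = (B(k−1)f/C)·t_k = (k*(k + 3)*(3*k + 7)/(2*(k + 5)))·t_k = k*(3*k + 7)/(2*(k + 1)*(k + 2)).
Δs = (k + 5)/(k**3 + 6*k**2 + 11*k + 6), as required.
Evaluate: s_(n+1) = (3*n**2 + 13*n + 10)/(2*(n**2 + 5*n + 6)); subtract s_(1) = 5/6 ⇒ S(n) = n*(2*n + 7)/(3*(n**2 + 5*n + 6)).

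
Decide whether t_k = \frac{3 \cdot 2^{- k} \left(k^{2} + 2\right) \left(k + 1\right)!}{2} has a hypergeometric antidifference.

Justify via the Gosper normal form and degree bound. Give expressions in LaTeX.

The ratio is (k + 2)*((k + 1)**2 + 2)/(2*(k**2 + 2)).
So A=k/2 + 1 and B=1, with C=k**2 + 2.
Key eq: (k/2 + 1)·f(k+1) = (1)·f(k) + (k**2 + 2).
Degrees (1,0,2) ⇒ d ≤ 1.
Match coefficients ⇒ f(k) = 2*(k - 1).
Get s_k = R·t_k = 3*(k - 1)*factorial(k + 1)/2**k with R(k) = B(k−1)f(k)/C(k) = 2*(k - 1)/(k**2 + 2).
Verify: 3*(k**2 + 2)*factorial(k + 1)/(2*2**k) matches t_k.

Yes. s_k = 3 \cdot 2^{- k} \left(k - 1\right) \left(k + 1\right)!.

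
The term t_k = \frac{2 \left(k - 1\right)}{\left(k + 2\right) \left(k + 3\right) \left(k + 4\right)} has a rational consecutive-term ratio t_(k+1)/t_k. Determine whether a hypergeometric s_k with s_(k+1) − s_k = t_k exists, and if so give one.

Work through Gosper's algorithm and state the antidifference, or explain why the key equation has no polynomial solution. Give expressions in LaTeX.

Compute t_(k+1)/t_k: get k*(k + 2)/((k - 1)*(k + 5)).
Factor: A=k + 2; B=k + 5; C=k - 1.
Set up (k + 2)·f(k+1) − (k + 4)·f(k) − (k - 1) = 0.
d = 2 from the (1,1,1) case.
A polynomial solution: f(k) = k*(k - 7)/12.
So s_k = (B(k−1)f/C)·t_k = (k*(k - 7)*(k + 4)/(12*(k - 1)))·t_k = k*(k - 7)/(6*(k + 2)*(k + 3)).
Δs = 2*(k - 1)/(k**3 + 9*k**2 + 26*k + 24), as required.

s_k = \frac{k \left(k - 7\right)}{6 \left(k + 2\right) \left(k + 3\right)}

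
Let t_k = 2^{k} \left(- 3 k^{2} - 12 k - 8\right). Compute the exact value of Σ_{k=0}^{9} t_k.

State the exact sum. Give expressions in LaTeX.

Σ = -309246

r(k) = 2*(3*k**2 + 18*k + 23)/(3*k**2 + 12*k + 8) after simplifying.
Normal form (A,B,C) = (2, 1, k**2 + 4*k + 8/3).
Need (2)·f(k+1) − (1)·f(k) = k**2 + 4*k + 8/3.
Bound: deg f ≤ 2.
Solve for f: f(k) = (3*k**2 + 2)/3 (degree 2 ≤ 2).
Certificate R = B(k−1)f/C = (3*k**2 + 2)/(3*k**2 + 12*k + 8) gives s_k = 2**k*(-3*k**2 - 2).
Verify: 2**k*(-3*k**2 - 12*k - 8) matches t_k.
Telescoping: Σ = s_(10) − s_(0) = -309248 − (-2) = -309246.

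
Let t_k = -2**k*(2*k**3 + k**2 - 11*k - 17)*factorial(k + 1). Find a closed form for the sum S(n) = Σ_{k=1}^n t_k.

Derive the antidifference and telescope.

Compute t_(k+1)/t_k: get 2*(2*k**4 + 11*k**3 + 11*k**2 - 31*k - 50)/(2*k**3 + k**2 - 11*k - 17).
A = 2*k + 4, B = 1, C = k**3 + k**2/2 - 11*k/2 - 17/2.
Set up (2*k + 4)·f(k+1) − (1)·f(k) − (k**3 + k**2/2 - 11*k/2 - 17/2) = 0.
Bound: deg f ≤ 2.
Coefficient equations give f(k) = (k**2 - 3*k - 3)/2.
Then R = B(k−1)f/C = (k**2 - 3*k - 3)/(2*k**3 + k**2 - 11*k - 17), so s_k = R(k)·t_k = 2**k*(-k**2 + 3*k + 3)*factorial(k + 1).
Verify: -2**k*(2*k**3 + k**2 - 11*k - 17)*factorial(k + 1) matches t_k.
Σ_(k=1)^n t_k = s_(n+1) − s_(1) = (2**(n + 1)*(-n**2 + n + 5)*factorial(n + 2)) − (20), i.e. -2*2**n*n**4*factorial(n) - 4*2**n*n**3*factorial(n) + 12*2**n*n**2*factorial(n) + 34*2**n*n*factorial(n) + 20*2**n*factorial(n) - 20.

S(n) = -2*2**n*n**4*factorial(n) - 4*2**n*n**3*factorial(n) + 12*2**n*n**2*factorial(n) + 34*2**n*n*factorial(n) + 20*2**n*factorial(n) - 20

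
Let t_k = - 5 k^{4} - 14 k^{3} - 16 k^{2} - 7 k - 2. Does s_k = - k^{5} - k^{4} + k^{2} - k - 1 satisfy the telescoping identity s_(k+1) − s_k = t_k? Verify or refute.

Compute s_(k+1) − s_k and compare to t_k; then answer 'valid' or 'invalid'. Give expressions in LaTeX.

valid; difference matches t_k

s_(k+1) = -k - (k + 1)**5 - (k + 1)**4 + (k + 1)**2 - 2
s_(k+1) − s_k = -5*k**4 - 14*k**3 - 16*k**2 - 7*k - 2
(s_(k+1) − s_k) − t_k = 0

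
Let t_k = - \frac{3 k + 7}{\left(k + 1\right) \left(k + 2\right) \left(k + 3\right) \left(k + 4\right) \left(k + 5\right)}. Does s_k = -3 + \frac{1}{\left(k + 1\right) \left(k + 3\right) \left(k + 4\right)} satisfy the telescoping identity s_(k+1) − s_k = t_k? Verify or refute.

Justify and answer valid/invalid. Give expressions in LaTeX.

Valid: the claim telescopes to t_k.

s_(k+1) = -3 + 1/((k + 2)*(k + 4)*(k + 5))
s_(k+1) − s_k = ((k + 1)*(k + 3) - (k + 2)*(k + 5))/((k + 1)*(k + 2)*(k + 3)*(k + 4)*(k + 5))
(s_(k+1) − s_k) − t_k = 0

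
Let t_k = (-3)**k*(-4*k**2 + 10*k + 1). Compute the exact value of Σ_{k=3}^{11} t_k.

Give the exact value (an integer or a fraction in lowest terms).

Σ = 52081191

Ratio r(k) = 3*(-4*k**2 + 2*k + 7)/(4*k**2 - 10*k - 1).
So A=-3 and B=1, with C=k**2 - 5*k/2 - 1/4.
Set up (-3)·f(k+1) − (1)·f(k) − (k**2 - 5*k/2 - 1/4) = 0.
d = 2 from the (0,0,2) case.
Solving with deg f ≤ 2: f(k) = -(k**2 - 4*k + 2)/4.
Certificate R = B(k−1)f/C = -(k**2 - 4*k + 2)/(4*k**2 - 10*k - 1) gives s_k = (-3)**k*(k**2 - 4*k + 2).
Δs = (-3)**k*(-4*k**2 + 10*k + 1), as required.
Σ_(k=3)^(11) t_k = s_(12) − s_(3) = 52081218 − (27) = 52081191.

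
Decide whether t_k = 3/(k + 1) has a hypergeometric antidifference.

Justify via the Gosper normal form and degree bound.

Step 1: r(k) = (k + 1)/(k + 2).
Take A(k)=k + 1, B(k)=k + 2, C(k)=1.
Key eq: (k + 1)·f(k+1) = (k + 1)·f(k) + (1).
d = 0 from the (1,1,0) case.
Write f(k) = c0. Then LHS − RHS = -1, requiring -1 = 0: contradictory. No certificate.

No; the coefficient equations for f are inconsistent.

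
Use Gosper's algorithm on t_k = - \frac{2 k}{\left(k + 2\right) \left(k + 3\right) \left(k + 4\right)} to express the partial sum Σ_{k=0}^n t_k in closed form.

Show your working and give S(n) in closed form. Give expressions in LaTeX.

S(n) = \frac{n \left(- n - 1\right)}{3 \left(n^{2} + 7 n + 12\right)}

r(k) = (k + 1)*(k + 2)/(k*(k + 5)) after simplifying.
So A=k + 2 and B=k + 5, with C=k.
f must satisfy (k + 2)·f(k+1) − (k + 4)·f(k) = k.
Bound: deg f ≤ 2.
A polynomial solution: f(k) = k*(k - 1)/6.
R(k) = B(k−1)·f(k)/C(k) = (k - 1)*(k + 4)/6; s_k = R·t_k = k*(1 - k)/(3*(k + 2)*(k + 3)).
Verify: -2*k/(k**3 + 9*k**2 + 26*k + 24) matches t_k.
Evaluate: s_(n+1) = n*(-n - 1)/(3*(n**2 + 7*n + 12)); subtract s_(0) = 0 ⇒ S(n) = n*(-n - 1)/(3*(n**2 + 7*n + 12)).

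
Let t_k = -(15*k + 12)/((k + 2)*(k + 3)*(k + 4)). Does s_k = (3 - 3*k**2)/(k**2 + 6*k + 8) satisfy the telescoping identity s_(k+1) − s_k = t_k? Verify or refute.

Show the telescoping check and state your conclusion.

s_(k+1) = 3*k*(-k - 2)/(k**2 + 8*k + 15)
s_(k+1) − s_k = 9*(-2*k**2 - 8*k - 5)/(k**4 + 14*k**3 + 71*k**2 + 154*k + 120)
(s_(k+1) − s_k) − t_k = 3*(-k**2 + 5*k + 5)/(k**4 + 14*k**3 + 71*k**2 + 154*k + 120)

Invalid: residual 3*(-k**2 + 5*k + 5)/(k**4 + 14*k**3 + 71*k**2 + 154*k + 120) ≠ 0.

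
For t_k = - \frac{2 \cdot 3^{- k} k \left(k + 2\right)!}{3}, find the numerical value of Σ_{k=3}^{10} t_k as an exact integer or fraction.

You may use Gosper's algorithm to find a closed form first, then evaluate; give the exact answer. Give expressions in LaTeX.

Ratio r(k) = (k + 1)*(k + 3)/(3*k).
Normal form (A,B,C) = (k/3 + 1, 1, k).
Solve (k/3 + 1)·f(k+1) − (1)·f(k) = k.
deg f ≤ 0 (via 1,0,1).
Coefficient equations give f(k) = 3.
Get s_k = R·t_k = -2*factorial(k + 2)/3**k with R(k) = B(k−1)f(k)/C(k) = 3/k.
Verify: -2*k*factorial(k + 2)/(3*3**k) matches t_k.
Σ_(k=3)^(10) t_k = s_(11) − s_(3) = -51251200/729 − (-80/9) = -51244720/729.

Σ = -51244720/729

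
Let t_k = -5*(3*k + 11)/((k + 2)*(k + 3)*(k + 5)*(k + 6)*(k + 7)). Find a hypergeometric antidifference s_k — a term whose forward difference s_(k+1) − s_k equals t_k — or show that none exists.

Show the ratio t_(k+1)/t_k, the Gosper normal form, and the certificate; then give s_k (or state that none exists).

s_k = k*(-k**2 - 13*k - 52)/(12*(k**3 + 13*k**2 + 52*k + 60))

t_(k+1)/t_k = (k + 2)*(k + 5)*(3*k + 14)/((k + 4)*(k + 8)*(3*k + 11)).
Normal form (A,B,C) = (k + 2, k + 8, k**2 + 23*k/3 + 44/3).
f must satisfy (k + 2)·f(k+1) − (k + 7)·f(k) = k**2 + 23*k/3 + 44/3.
d = 5 from the (1,1,2) case.
Solving with deg f ≤ 5: f(k) = k*(k + 3)*(k + 4)*(k**2 + 13*k + 52)/180.
R(k) = B(k−1)·f(k)/C(k) = k*(k + 3)*(k + 7)*(k**2 + 13*k + 52)/(60*(3*k + 11)); s_k = R·t_k = k*(-k**2 - 13*k - 52)/(12*(k**3 + 13*k**2 + 52*k + 60)).
Check: Δs_k = 5*(-3*k - 11)/(k**5 + 23*k**4 + 203*k**3 + 853*k**2 + 1692*k + 1260). ✓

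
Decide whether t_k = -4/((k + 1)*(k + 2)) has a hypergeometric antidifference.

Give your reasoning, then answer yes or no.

Yes. s_k = -4*k/(k + 1).

The ratio is (k + 1)/(k + 3).
Gosper form: A/B · C(k+1)/C(k) with A=k + 1, B=k + 3, C=1.
Need (k + 1)·f(k+1) − (k + 2)·f(k) = 1.
Degrees (1,1,0) ⇒ d ≤ 1.
A polynomial solution: f(k) = k.
So s_k = (B(k−1)f/C)·t_k = (k*(k + 2))·t_k = -4*k/(k + 1).
Δs = -4/(k**2 + 3*k + 2), as required.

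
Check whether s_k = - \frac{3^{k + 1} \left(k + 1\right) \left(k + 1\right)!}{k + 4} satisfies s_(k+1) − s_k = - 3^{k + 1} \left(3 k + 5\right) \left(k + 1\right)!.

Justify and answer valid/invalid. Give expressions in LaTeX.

Invalid: residual \frac{3^{k + 2} \left(3 k^{2} + 17 k + 19\right) \left(k + 1\right)!}{\left(k + 4\right) \left(k + 5\right)} ≠ 0.

s_(k+1) = -3**(k + 2)*(k + 2)*factorial(k + 2)/(k + 5)
s_(k+1) − s_k = -3**(k + 1)*(3*k**3 + 23*k**2 + 54*k + 43)*factorial(k + 1)/((k + 4)*(k + 5))
(s_(k+1) − s_k) − t_k = 3**(k + 2)*(3*k**2 + 17*k + 19)*factorial(k + 1)/((k + 4)*(k + 5))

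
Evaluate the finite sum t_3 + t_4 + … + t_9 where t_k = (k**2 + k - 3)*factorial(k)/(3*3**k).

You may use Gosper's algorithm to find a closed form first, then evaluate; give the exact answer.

Σ = 178930/243

t_(k+1)/t_k = (k + 1)*(k + (k + 1)**2 - 2)/(3*(k**2 + k - 3)).
Factor: A=k/3 + 1/3; B=1; C=k**2 + k - 3.
Solve (k/3 + 1/3)·f(k+1) − (1)·f(k) = k**2 + k - 3.
d = 1 from the (1,0,2) case.
Match coefficients ⇒ f(k) = 3*(k + 2).
Get s_k = R·t_k = (k + 2)*factorial(k)/3**k with R(k) = B(k−1)f(k)/C(k) = 3*(k + 2)/(k**2 + k - 3).
s_(k+1) − s_k = (k**2 + k - 3)*factorial(k)/(3*3**k) = t_k.
Telescoping: Σ = s_(10) − s_(3) = 179200/243 − (10/9) = 178930/243.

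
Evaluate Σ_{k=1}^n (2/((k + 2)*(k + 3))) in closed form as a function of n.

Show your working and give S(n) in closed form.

S(n) = 2*n/(3*(n + 3))

Step 1: r(k) = (k + 2)/(k + 4).
So A=k + 2 and B=k + 4, with C=1.
Solve (k + 2)·f(k+1) − (k + 3)·f(k) = 1.
From deg A=1, deg B=1, deg C=0: d=1.
A polynomial solution: f(k) = k/2.
R(k) = B(k−1)·f(k)/C(k) = k*(k + 3)/2; s_k = R·t_k = k/(k + 2).
Check: Δs_k = 2/(k**2 + 5*k + 6). ✓
Σ_(k=1)^n t_k = s_(n+1) − s_(1) = ((n + 1)/(n + 3)) − (1/3), i.e. 2*n/(3*(n + 3)).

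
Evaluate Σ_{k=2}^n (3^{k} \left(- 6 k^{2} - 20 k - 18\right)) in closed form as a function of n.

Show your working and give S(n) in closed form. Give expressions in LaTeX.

S(n) = - 9 \cdot 3^{n} n^{2} - 21 \cdot 3^{n} n - 21 \cdot 3^{n} + 153

Step 1: r(k) = 3*(3*k**2 + 16*k + 22)/(3*k**2 + 10*k + 9).
A = 3, B = 1, C = k**2 + 10*k/3 + 3.
Solve (3)·f(k+1) − (1)·f(k) = k**2 + 10*k/3 + 3.
deg f ≤ 2 (via 0,0,2).
Solving with deg f ≤ 2: f(k) = (3*k**2 + k + 3)/6.
So s_k = (B(k−1)f/C)·t_k = ((3*k**2 + k + 3)/(2*(3*k**2 + 10*k + 9)))·t_k = 3**k*(-3*k**2 - k - 3).
Verify: 3**k*(-6*k**2 - 20*k - 18) matches t_k.
Telescope: S(n) = s_(n+1) − s_(2) = 3**(n + 1)*(-3*n**2 - 7*n - 7) − (-153) = -9*3**n*n**2 - 21*3**n*n - 21*3**n + 153.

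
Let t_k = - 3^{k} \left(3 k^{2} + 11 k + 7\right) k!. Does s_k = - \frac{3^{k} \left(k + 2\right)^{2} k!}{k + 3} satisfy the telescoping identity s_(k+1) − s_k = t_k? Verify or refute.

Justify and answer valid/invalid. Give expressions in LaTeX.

Invalid: residual \frac{3^{k} \left(3 k^{3} + 20 k^{2} + 39 k + 19\right) k!}{\left(k + 3\right) \left(k + 4\right)} ≠ 0.

s_(k+1) = -3**(k + 1)*(k + 3)**2*factorial(k + 1)/(k + 4)
s_(k+1) − s_k = -3**k*(3*k**4 + 29*k**3 + 100*k**2 + 142*k + 65)*factorial(k)/((k + 3)*(k + 4))
(s_(k+1) − s_k) − t_k = 3**k*(3*k**3 + 20*k**2 + 39*k + 19)*factorial(k)/((k + 3)*(k + 4))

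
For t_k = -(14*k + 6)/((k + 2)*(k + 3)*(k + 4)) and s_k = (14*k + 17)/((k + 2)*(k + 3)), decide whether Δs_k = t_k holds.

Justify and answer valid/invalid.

valid; difference matches t_k

s_(k+1) = (14*k + 31)/((k + 3)*(k + 4))
s_(k+1) − s_k = 2*(-7*k - 3)/(k**3 + 9*k**2 + 26*k + 24)
(s_(k+1) − s_k) − t_k = 0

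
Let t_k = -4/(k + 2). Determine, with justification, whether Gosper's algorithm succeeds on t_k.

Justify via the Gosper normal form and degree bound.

r(k) = (k + 2)/(k + 3) after simplifying.
Normal form (A,B,C) = (k + 2, k + 3, 1).
Key eq: (k + 2)·f(k+1) = (k + 2)·f(k) + (1).
Degrees (1,1,0) ⇒ d ≤ 0.
Put f(k) = c0: A·f(k+1) − B(k−1)·f(k) − C = -1; need -1 = 0 — inconsistent ⇒ no f, not summable.

No. Not Gosper-summable.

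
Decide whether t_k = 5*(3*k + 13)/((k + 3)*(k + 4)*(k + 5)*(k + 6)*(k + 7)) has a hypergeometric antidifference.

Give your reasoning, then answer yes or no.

Compute t_(k+1)/t_k: get (k + 3)*(3*k + 16)/((k + 8)*(3*k + 13)).
Gosper form: A/B · C(k+1)/C(k) with A=k + 3, B=k + 8, C=k + 13/3.
f must satisfy (k + 3)·f(k+1) − (k + 7)·f(k) = k + 13/3.
Bound: deg f ≤ 4.
Solving with deg f ≤ 4: f(k) = k*(k + 4)*(k**2 + 14*k + 63)/270.
So s_k = (B(k−1)f/C)·t_k = (k*(k + 4)*(k + 7)*(k**2 + 14*k + 63)/(90*(3*k + 13)))·t_k = k*(k**2 + 14*k + 63)/(18*(k**3 + 14*k**2 + 63*k + 90)).
Δs = 5*(3*k + 13)/(k**5 + 25*k**4 + 245*k**3 + 1175*k**2 + 2754*k + 2520), as required.

Yes. s_k = k*(k**2 + 14*k + 63)/(18*(k**3 + 14*k**2 + 63*k + 90)).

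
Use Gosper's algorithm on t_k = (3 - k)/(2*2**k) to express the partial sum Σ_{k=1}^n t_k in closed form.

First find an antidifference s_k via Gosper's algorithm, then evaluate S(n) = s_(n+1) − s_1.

S(n) = 2**(-n - 1)*(2**n + n - 1)

Ratio r(k) = (k - 2)/(2*(k - 3)).
Gosper form: A/B · C(k+1)/C(k) with A=1/2, B=1, C=k - 3.
Key eq: (1/2)·f(k+1) = (1)·f(k) + (k - 3).
deg f ≤ 1 (via 0,0,1).
Solving with deg f ≤ 1: f(k) = -2*(k - 2).
Get s_k = R·t_k = (k - 2)/2**k with R(k) = B(k−1)f(k)/C(k) = -2*(k - 2)/(k - 3).
Check: Δs_k = (3 - k)/(2*2**k). ✓
Evaluate: s_(n+1) = 2**(-n - 1)*(n - 1); subtract s_(1) = -1/2 ⇒ S(n) = 2**(-n - 1)*(2**n + n - 1).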